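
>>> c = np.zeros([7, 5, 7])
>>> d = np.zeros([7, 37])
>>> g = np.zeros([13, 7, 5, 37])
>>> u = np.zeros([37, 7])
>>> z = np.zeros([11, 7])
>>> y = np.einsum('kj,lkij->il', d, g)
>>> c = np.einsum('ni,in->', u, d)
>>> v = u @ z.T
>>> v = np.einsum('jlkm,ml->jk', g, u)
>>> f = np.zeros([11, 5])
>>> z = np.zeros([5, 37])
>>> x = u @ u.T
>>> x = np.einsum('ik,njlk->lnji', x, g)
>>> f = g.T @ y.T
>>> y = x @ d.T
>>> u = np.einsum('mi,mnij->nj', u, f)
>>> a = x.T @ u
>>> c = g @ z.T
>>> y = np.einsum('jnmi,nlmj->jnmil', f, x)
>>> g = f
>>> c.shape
(13, 7, 5, 5)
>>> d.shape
(7, 37)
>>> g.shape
(37, 5, 7, 5)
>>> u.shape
(5, 5)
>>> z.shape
(5, 37)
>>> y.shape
(37, 5, 7, 5, 13)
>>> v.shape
(13, 5)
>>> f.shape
(37, 5, 7, 5)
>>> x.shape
(5, 13, 7, 37)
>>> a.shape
(37, 7, 13, 5)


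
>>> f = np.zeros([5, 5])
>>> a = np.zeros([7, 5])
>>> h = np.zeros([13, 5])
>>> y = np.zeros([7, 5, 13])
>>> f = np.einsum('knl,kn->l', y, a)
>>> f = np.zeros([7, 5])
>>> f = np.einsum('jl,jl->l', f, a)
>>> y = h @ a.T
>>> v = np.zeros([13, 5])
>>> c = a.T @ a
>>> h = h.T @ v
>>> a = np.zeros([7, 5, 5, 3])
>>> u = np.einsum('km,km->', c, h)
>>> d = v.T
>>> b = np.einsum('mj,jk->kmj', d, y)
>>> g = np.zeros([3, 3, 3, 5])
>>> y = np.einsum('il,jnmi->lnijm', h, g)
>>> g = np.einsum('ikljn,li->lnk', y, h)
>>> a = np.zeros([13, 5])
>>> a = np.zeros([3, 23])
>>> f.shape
(5,)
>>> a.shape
(3, 23)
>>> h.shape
(5, 5)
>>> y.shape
(5, 3, 5, 3, 3)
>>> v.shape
(13, 5)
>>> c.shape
(5, 5)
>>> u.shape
()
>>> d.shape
(5, 13)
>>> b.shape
(7, 5, 13)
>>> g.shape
(5, 3, 3)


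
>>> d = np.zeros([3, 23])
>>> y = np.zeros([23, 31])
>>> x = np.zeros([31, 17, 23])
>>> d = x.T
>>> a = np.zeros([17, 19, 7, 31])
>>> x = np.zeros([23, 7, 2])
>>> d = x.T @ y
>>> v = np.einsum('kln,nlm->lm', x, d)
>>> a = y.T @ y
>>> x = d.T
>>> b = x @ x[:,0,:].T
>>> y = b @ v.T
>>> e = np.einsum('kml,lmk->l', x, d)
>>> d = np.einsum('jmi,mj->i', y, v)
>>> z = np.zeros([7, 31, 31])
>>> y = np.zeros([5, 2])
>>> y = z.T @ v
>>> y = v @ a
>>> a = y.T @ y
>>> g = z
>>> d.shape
(7,)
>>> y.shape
(7, 31)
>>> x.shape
(31, 7, 2)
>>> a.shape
(31, 31)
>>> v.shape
(7, 31)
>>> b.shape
(31, 7, 31)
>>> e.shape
(2,)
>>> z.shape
(7, 31, 31)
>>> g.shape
(7, 31, 31)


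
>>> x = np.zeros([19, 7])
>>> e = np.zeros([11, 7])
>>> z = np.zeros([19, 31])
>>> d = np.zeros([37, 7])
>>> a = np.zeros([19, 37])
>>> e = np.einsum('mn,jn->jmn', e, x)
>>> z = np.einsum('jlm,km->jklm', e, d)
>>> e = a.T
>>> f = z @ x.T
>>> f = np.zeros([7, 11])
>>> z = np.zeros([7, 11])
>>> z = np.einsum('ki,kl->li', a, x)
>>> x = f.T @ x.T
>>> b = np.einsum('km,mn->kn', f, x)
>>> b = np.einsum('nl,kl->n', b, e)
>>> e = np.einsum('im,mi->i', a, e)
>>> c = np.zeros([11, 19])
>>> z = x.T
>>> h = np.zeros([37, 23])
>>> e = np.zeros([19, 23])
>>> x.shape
(11, 19)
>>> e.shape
(19, 23)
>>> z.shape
(19, 11)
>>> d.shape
(37, 7)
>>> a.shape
(19, 37)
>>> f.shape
(7, 11)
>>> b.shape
(7,)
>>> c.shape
(11, 19)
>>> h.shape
(37, 23)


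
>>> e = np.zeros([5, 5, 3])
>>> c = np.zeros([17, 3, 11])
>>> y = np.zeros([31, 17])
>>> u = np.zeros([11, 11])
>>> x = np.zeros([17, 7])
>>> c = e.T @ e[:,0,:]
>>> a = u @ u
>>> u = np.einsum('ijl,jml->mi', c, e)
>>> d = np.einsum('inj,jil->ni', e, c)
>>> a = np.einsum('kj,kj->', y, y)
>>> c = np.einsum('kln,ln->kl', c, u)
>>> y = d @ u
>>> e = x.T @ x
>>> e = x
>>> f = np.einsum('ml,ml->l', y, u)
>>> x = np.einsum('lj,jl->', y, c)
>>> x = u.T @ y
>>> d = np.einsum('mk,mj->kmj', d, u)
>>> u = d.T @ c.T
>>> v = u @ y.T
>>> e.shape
(17, 7)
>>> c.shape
(3, 5)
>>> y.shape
(5, 3)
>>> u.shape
(3, 5, 3)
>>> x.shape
(3, 3)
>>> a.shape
()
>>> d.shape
(5, 5, 3)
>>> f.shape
(3,)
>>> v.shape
(3, 5, 5)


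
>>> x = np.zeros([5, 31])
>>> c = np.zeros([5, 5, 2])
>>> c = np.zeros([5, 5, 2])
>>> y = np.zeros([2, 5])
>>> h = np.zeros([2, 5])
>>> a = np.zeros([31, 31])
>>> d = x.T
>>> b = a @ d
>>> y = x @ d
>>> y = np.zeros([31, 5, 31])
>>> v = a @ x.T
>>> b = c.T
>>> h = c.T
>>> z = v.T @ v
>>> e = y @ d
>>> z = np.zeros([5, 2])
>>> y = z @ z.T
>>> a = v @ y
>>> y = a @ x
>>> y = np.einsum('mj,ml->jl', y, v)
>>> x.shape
(5, 31)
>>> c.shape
(5, 5, 2)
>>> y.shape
(31, 5)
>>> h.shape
(2, 5, 5)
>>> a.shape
(31, 5)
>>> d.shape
(31, 5)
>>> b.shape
(2, 5, 5)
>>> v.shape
(31, 5)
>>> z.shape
(5, 2)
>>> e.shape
(31, 5, 5)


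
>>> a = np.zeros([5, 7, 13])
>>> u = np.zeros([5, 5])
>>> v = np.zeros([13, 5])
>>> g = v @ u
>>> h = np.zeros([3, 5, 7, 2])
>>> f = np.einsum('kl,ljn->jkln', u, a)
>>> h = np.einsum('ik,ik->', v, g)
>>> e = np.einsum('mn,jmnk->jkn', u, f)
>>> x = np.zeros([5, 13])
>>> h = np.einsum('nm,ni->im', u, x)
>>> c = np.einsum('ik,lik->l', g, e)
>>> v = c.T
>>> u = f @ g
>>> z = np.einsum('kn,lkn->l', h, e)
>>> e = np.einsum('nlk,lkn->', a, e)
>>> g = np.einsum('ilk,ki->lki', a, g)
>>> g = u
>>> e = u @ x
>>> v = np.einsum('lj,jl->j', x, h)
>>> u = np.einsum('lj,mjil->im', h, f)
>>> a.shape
(5, 7, 13)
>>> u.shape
(5, 7)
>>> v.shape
(13,)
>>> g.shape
(7, 5, 5, 5)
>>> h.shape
(13, 5)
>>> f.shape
(7, 5, 5, 13)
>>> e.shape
(7, 5, 5, 13)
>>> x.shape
(5, 13)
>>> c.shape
(7,)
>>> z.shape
(7,)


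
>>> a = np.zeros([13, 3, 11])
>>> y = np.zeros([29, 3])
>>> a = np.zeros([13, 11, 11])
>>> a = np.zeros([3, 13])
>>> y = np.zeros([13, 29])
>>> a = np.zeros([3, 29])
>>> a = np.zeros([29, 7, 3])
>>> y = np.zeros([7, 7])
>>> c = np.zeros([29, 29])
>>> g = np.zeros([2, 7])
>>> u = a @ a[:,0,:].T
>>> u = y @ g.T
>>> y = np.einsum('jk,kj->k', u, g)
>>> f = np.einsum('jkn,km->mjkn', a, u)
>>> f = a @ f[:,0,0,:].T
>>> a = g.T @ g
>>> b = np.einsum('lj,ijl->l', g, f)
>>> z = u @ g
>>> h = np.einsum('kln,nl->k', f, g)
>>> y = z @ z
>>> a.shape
(7, 7)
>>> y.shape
(7, 7)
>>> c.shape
(29, 29)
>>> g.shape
(2, 7)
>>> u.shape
(7, 2)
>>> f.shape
(29, 7, 2)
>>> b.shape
(2,)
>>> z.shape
(7, 7)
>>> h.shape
(29,)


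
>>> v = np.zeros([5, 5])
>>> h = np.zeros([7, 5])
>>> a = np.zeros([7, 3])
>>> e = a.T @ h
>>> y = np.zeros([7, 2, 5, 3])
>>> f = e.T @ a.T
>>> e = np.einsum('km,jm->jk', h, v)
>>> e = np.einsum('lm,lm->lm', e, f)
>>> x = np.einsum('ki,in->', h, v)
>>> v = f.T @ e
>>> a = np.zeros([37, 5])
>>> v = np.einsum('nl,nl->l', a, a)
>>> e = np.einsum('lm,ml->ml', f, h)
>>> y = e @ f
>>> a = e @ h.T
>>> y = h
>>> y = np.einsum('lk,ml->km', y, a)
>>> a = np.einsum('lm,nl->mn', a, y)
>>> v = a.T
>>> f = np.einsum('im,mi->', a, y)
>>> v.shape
(5, 7)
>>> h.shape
(7, 5)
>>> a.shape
(7, 5)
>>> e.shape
(7, 5)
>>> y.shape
(5, 7)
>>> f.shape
()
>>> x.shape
()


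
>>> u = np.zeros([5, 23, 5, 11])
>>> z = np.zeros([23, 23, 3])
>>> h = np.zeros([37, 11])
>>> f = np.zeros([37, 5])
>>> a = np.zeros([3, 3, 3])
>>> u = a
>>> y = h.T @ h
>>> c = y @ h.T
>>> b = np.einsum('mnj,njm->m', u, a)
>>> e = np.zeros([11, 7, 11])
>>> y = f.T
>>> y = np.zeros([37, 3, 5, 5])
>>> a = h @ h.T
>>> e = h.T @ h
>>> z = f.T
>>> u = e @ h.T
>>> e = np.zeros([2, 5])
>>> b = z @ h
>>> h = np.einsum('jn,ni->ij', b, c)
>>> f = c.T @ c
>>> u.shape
(11, 37)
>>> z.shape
(5, 37)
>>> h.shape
(37, 5)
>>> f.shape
(37, 37)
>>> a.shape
(37, 37)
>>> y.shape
(37, 3, 5, 5)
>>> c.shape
(11, 37)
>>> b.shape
(5, 11)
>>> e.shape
(2, 5)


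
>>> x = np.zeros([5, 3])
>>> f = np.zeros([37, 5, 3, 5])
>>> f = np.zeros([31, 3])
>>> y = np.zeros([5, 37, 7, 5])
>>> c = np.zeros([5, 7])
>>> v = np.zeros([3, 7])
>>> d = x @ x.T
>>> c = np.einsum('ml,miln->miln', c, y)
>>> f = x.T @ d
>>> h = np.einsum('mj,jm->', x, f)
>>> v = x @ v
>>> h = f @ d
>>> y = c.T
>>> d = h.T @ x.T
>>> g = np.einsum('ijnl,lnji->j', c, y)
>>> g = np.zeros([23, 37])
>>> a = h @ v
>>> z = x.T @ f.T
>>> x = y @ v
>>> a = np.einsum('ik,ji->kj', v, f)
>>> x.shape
(5, 7, 37, 7)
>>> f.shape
(3, 5)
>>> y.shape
(5, 7, 37, 5)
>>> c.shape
(5, 37, 7, 5)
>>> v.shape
(5, 7)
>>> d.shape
(5, 5)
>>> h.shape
(3, 5)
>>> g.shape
(23, 37)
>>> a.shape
(7, 3)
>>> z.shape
(3, 3)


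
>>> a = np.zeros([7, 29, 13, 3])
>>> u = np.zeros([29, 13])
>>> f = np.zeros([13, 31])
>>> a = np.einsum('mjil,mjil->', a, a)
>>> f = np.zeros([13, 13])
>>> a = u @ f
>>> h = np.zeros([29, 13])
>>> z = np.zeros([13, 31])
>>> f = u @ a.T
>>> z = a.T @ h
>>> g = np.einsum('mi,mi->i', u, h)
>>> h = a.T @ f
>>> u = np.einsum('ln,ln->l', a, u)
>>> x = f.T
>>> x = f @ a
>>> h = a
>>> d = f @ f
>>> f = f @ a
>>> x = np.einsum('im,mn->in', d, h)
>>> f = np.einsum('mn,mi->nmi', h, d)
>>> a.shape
(29, 13)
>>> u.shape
(29,)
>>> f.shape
(13, 29, 29)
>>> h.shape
(29, 13)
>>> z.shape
(13, 13)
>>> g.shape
(13,)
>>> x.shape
(29, 13)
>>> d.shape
(29, 29)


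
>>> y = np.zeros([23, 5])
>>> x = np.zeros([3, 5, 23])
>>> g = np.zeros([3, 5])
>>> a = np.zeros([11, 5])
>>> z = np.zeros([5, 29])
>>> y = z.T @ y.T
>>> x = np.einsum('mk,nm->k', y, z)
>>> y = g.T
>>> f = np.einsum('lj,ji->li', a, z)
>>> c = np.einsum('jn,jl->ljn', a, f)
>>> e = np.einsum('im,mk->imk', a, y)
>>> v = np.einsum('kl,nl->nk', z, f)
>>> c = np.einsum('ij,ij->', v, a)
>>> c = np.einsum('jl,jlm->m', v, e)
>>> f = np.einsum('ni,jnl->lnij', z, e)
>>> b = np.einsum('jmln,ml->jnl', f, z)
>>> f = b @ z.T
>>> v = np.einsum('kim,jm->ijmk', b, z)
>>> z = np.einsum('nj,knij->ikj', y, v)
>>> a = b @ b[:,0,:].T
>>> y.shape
(5, 3)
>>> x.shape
(23,)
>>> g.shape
(3, 5)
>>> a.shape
(3, 11, 3)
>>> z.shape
(29, 11, 3)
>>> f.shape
(3, 11, 5)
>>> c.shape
(3,)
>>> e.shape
(11, 5, 3)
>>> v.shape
(11, 5, 29, 3)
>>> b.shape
(3, 11, 29)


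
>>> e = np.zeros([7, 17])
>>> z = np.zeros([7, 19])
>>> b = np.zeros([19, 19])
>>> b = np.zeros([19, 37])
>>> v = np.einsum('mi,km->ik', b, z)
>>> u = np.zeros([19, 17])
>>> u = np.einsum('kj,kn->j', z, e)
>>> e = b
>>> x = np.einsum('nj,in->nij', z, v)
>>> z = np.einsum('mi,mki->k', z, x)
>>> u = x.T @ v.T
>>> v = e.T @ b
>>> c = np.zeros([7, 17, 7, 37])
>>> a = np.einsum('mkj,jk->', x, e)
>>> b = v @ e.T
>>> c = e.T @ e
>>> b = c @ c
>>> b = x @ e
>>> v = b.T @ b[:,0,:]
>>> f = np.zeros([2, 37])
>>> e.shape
(19, 37)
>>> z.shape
(37,)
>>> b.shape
(7, 37, 37)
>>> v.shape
(37, 37, 37)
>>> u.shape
(19, 37, 37)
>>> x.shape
(7, 37, 19)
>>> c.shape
(37, 37)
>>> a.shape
()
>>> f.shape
(2, 37)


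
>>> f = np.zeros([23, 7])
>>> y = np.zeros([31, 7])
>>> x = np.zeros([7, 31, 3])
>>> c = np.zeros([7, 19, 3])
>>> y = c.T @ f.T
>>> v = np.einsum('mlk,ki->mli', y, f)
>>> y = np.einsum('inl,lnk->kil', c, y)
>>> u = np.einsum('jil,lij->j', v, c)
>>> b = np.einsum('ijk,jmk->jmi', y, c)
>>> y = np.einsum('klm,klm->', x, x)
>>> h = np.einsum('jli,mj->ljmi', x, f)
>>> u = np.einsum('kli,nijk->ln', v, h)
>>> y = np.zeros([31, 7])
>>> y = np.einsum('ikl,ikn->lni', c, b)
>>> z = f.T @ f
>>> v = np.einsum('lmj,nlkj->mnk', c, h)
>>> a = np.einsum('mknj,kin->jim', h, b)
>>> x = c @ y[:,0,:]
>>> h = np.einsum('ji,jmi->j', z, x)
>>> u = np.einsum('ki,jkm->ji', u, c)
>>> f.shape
(23, 7)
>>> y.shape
(3, 23, 7)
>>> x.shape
(7, 19, 7)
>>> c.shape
(7, 19, 3)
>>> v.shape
(19, 31, 23)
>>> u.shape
(7, 31)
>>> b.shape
(7, 19, 23)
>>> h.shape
(7,)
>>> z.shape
(7, 7)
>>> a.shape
(3, 19, 31)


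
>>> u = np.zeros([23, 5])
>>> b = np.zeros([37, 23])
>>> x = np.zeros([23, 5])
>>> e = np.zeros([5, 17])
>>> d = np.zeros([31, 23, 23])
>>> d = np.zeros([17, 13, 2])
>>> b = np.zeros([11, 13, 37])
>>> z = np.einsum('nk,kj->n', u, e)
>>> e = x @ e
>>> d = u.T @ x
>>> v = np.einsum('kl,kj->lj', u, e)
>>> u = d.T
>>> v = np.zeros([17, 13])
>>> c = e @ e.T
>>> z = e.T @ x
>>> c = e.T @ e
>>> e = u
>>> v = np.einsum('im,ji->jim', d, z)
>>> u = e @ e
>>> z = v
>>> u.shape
(5, 5)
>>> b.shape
(11, 13, 37)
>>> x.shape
(23, 5)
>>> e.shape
(5, 5)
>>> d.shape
(5, 5)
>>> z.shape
(17, 5, 5)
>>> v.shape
(17, 5, 5)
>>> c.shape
(17, 17)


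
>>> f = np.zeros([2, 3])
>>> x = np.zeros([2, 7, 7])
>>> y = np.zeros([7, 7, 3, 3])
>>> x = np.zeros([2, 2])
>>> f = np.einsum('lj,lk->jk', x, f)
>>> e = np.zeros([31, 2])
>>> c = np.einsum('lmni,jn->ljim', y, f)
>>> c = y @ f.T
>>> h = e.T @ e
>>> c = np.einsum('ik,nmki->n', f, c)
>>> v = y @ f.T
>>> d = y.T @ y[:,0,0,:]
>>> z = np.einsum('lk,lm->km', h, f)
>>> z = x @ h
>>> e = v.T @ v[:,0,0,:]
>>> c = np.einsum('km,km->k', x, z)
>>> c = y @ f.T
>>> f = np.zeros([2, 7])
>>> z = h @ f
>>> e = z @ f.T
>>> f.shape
(2, 7)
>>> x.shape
(2, 2)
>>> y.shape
(7, 7, 3, 3)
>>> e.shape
(2, 2)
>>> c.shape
(7, 7, 3, 2)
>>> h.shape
(2, 2)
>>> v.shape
(7, 7, 3, 2)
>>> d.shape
(3, 3, 7, 3)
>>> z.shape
(2, 7)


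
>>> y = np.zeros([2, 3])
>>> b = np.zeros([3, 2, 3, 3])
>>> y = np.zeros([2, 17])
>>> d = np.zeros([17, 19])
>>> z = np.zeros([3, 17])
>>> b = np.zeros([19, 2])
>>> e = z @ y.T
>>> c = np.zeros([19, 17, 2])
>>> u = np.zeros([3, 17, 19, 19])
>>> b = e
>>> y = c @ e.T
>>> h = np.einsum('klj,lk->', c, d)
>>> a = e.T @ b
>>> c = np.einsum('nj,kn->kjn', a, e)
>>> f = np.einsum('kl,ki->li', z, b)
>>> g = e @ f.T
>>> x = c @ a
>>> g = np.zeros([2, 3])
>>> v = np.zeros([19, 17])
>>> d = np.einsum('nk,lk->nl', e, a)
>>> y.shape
(19, 17, 3)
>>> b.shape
(3, 2)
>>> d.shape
(3, 2)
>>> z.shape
(3, 17)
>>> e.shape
(3, 2)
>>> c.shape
(3, 2, 2)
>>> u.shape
(3, 17, 19, 19)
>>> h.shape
()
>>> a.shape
(2, 2)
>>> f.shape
(17, 2)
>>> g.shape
(2, 3)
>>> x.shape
(3, 2, 2)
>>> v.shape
(19, 17)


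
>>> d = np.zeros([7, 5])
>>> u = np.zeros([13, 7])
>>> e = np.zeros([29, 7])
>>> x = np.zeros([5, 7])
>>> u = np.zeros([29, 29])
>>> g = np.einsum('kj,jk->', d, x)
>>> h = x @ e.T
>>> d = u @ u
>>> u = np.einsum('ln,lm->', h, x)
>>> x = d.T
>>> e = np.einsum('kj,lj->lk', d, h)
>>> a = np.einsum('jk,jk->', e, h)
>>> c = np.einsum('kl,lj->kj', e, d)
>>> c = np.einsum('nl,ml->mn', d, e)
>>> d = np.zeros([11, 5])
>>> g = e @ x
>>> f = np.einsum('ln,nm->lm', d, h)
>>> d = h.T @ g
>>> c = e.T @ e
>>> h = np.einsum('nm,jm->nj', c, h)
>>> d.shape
(29, 29)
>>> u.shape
()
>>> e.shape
(5, 29)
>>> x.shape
(29, 29)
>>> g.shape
(5, 29)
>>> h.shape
(29, 5)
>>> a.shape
()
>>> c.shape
(29, 29)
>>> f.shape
(11, 29)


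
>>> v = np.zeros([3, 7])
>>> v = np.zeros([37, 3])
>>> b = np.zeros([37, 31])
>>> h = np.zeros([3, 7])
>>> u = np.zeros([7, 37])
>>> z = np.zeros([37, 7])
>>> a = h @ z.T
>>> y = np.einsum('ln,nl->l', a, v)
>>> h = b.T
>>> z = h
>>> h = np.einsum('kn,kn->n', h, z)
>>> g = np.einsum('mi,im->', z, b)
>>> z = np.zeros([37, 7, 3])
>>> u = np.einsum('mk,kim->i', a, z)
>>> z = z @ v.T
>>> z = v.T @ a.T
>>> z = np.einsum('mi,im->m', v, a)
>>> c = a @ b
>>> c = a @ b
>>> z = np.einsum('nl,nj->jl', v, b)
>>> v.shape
(37, 3)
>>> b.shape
(37, 31)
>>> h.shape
(37,)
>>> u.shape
(7,)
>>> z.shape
(31, 3)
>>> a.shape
(3, 37)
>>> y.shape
(3,)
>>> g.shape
()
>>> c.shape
(3, 31)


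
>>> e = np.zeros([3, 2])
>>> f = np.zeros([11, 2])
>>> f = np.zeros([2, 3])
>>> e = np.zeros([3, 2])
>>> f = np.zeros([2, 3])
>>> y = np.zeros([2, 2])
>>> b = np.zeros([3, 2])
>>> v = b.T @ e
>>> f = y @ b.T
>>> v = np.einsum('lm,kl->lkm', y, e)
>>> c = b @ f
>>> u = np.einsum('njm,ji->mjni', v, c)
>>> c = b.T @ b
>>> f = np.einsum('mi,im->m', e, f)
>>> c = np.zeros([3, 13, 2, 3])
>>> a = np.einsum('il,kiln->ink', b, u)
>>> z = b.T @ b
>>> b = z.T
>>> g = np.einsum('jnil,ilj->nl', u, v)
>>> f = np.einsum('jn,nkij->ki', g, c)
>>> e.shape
(3, 2)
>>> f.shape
(13, 2)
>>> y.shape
(2, 2)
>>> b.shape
(2, 2)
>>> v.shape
(2, 3, 2)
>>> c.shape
(3, 13, 2, 3)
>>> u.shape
(2, 3, 2, 3)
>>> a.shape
(3, 3, 2)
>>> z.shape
(2, 2)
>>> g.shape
(3, 3)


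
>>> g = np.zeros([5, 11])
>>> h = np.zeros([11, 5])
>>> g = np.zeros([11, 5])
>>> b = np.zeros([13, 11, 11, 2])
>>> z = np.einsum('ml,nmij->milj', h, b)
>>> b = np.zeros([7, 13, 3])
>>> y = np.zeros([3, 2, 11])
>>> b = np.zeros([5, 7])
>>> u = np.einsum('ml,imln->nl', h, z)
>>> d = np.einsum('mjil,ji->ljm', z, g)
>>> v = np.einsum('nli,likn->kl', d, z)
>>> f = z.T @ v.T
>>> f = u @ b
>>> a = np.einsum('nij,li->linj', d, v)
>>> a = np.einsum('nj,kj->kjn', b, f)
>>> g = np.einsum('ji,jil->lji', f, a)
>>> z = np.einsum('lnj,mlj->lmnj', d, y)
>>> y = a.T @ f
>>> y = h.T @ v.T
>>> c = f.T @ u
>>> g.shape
(5, 2, 7)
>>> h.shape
(11, 5)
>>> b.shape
(5, 7)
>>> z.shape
(2, 3, 11, 11)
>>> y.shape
(5, 5)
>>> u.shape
(2, 5)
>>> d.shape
(2, 11, 11)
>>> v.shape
(5, 11)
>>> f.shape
(2, 7)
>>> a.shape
(2, 7, 5)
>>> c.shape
(7, 5)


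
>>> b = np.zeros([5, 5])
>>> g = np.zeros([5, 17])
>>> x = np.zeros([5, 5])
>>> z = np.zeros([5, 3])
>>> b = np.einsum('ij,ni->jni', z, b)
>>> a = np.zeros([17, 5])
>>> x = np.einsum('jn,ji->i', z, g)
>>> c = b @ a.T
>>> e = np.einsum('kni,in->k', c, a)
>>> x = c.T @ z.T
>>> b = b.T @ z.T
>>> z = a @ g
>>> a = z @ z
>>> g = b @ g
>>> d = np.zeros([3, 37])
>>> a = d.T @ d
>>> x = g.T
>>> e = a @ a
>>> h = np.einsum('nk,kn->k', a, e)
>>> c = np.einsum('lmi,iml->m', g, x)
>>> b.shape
(5, 5, 5)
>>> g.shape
(5, 5, 17)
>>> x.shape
(17, 5, 5)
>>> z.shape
(17, 17)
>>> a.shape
(37, 37)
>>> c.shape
(5,)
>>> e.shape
(37, 37)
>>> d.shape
(3, 37)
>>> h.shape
(37,)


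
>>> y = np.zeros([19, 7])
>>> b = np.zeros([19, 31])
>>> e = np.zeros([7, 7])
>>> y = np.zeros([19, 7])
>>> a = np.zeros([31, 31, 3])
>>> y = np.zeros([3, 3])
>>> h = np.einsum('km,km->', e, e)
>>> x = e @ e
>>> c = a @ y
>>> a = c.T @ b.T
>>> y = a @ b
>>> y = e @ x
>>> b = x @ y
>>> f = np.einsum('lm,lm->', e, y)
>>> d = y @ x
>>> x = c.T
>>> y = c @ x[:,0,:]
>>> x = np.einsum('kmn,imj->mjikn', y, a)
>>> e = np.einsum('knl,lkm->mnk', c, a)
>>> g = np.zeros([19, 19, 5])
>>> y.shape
(31, 31, 31)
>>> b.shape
(7, 7)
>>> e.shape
(19, 31, 31)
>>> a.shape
(3, 31, 19)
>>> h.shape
()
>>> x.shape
(31, 19, 3, 31, 31)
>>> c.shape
(31, 31, 3)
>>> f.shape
()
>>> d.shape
(7, 7)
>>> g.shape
(19, 19, 5)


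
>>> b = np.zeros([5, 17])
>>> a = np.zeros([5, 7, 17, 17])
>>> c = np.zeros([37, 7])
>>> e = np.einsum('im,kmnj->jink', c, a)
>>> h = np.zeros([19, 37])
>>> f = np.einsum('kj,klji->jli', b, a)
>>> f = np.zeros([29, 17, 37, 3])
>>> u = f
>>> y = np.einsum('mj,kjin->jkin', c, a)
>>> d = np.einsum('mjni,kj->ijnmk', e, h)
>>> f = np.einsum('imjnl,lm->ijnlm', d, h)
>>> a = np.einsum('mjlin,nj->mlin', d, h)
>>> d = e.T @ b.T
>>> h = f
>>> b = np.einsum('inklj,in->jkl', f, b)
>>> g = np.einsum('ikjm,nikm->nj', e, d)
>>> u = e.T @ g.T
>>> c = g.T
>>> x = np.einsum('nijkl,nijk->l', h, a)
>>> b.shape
(37, 17, 19)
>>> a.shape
(5, 17, 17, 19)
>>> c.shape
(17, 5)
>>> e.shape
(17, 37, 17, 5)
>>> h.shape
(5, 17, 17, 19, 37)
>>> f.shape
(5, 17, 17, 19, 37)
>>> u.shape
(5, 17, 37, 5)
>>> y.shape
(7, 5, 17, 17)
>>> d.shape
(5, 17, 37, 5)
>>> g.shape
(5, 17)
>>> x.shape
(37,)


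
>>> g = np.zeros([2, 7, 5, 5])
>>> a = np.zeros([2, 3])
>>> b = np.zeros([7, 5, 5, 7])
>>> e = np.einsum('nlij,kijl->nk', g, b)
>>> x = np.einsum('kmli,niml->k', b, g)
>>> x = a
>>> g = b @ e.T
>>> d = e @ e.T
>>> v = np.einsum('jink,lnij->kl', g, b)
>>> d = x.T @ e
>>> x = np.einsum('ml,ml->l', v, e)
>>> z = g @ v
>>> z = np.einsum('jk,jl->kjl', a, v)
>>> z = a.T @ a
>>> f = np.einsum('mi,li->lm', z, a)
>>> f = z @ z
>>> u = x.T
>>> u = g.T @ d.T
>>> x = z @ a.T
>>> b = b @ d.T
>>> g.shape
(7, 5, 5, 2)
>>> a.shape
(2, 3)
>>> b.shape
(7, 5, 5, 3)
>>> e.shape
(2, 7)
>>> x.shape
(3, 2)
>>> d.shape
(3, 7)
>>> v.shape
(2, 7)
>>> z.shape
(3, 3)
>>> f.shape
(3, 3)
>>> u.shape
(2, 5, 5, 3)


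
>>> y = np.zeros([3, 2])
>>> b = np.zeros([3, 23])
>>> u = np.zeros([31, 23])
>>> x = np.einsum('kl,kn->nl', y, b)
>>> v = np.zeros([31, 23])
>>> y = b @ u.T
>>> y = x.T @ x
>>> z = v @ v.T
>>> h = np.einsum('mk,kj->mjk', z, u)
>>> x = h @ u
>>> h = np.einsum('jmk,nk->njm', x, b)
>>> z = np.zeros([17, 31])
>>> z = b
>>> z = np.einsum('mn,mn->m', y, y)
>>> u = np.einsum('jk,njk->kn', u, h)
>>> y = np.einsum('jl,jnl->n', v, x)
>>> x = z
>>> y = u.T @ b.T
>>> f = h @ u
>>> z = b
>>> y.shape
(3, 3)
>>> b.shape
(3, 23)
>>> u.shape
(23, 3)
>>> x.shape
(2,)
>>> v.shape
(31, 23)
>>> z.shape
(3, 23)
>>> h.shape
(3, 31, 23)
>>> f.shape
(3, 31, 3)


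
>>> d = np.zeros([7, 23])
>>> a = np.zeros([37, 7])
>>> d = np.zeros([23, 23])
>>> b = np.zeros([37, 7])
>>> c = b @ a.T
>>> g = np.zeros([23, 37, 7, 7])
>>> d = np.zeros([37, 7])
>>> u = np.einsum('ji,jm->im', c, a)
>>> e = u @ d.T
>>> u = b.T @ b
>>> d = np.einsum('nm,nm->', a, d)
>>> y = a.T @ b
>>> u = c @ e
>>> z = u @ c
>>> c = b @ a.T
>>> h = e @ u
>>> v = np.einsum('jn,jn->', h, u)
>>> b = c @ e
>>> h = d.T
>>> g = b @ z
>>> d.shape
()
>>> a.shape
(37, 7)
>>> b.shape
(37, 37)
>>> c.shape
(37, 37)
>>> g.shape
(37, 37)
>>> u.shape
(37, 37)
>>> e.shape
(37, 37)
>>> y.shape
(7, 7)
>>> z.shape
(37, 37)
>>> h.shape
()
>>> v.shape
()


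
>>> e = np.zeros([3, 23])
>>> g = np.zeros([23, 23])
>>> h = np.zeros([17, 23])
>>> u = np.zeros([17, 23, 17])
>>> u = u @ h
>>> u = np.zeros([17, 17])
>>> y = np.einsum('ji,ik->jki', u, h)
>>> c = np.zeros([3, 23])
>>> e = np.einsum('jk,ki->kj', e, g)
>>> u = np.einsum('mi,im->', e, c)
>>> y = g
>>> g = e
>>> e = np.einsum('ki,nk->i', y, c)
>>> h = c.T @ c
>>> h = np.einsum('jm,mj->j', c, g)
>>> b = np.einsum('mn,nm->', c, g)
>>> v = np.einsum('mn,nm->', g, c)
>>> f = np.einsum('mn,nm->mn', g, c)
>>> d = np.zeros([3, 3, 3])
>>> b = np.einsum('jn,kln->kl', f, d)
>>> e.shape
(23,)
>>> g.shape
(23, 3)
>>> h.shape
(3,)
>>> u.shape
()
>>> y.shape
(23, 23)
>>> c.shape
(3, 23)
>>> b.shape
(3, 3)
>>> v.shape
()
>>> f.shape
(23, 3)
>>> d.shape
(3, 3, 3)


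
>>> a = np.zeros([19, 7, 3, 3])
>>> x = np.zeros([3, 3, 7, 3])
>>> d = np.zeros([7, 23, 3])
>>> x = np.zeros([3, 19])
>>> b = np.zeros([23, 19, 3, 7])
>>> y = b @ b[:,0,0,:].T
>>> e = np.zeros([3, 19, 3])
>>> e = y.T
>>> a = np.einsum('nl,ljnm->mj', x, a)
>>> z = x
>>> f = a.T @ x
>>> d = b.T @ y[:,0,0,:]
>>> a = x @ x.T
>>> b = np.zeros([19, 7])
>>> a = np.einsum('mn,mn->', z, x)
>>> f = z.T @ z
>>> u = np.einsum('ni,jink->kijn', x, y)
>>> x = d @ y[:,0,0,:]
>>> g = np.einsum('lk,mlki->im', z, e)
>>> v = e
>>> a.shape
()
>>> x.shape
(7, 3, 19, 23)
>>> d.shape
(7, 3, 19, 23)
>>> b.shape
(19, 7)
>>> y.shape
(23, 19, 3, 23)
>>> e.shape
(23, 3, 19, 23)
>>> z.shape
(3, 19)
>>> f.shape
(19, 19)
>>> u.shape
(23, 19, 23, 3)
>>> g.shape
(23, 23)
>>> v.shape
(23, 3, 19, 23)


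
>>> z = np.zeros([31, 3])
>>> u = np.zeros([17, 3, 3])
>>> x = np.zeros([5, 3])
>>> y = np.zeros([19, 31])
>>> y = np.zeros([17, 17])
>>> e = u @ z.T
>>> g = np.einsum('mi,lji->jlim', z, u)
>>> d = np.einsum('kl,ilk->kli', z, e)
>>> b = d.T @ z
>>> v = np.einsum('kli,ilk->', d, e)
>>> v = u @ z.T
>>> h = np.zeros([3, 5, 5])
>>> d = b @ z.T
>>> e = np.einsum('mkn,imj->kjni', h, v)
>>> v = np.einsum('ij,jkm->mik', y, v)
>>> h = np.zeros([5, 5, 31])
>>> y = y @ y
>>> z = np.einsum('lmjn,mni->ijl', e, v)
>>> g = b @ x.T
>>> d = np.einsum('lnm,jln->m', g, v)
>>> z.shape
(3, 5, 5)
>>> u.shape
(17, 3, 3)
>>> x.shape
(5, 3)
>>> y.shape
(17, 17)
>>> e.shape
(5, 31, 5, 17)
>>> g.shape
(17, 3, 5)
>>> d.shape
(5,)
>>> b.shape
(17, 3, 3)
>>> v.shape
(31, 17, 3)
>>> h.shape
(5, 5, 31)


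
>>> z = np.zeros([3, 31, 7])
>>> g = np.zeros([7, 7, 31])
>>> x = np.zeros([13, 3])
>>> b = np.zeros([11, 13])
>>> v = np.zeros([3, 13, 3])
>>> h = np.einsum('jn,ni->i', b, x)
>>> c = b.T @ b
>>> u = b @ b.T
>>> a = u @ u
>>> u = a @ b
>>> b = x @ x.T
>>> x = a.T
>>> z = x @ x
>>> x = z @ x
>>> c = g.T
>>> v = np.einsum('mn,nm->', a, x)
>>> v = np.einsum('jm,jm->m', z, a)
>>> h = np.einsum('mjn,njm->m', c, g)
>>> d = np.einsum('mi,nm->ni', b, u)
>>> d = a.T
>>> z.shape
(11, 11)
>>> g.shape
(7, 7, 31)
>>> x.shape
(11, 11)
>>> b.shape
(13, 13)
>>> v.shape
(11,)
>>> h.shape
(31,)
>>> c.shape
(31, 7, 7)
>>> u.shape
(11, 13)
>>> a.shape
(11, 11)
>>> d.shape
(11, 11)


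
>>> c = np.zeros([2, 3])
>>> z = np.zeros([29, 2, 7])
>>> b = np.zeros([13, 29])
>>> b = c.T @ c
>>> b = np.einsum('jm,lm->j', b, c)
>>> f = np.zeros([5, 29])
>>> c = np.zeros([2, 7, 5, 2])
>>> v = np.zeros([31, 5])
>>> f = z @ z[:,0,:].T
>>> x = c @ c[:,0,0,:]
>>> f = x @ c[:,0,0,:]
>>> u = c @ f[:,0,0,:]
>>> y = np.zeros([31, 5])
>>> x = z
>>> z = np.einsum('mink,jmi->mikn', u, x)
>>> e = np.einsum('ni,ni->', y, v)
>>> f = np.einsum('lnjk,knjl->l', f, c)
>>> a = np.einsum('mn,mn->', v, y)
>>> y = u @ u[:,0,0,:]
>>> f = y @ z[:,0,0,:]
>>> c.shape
(2, 7, 5, 2)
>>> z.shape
(2, 7, 2, 5)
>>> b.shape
(3,)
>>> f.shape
(2, 7, 5, 5)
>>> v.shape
(31, 5)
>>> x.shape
(29, 2, 7)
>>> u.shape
(2, 7, 5, 2)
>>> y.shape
(2, 7, 5, 2)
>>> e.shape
()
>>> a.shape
()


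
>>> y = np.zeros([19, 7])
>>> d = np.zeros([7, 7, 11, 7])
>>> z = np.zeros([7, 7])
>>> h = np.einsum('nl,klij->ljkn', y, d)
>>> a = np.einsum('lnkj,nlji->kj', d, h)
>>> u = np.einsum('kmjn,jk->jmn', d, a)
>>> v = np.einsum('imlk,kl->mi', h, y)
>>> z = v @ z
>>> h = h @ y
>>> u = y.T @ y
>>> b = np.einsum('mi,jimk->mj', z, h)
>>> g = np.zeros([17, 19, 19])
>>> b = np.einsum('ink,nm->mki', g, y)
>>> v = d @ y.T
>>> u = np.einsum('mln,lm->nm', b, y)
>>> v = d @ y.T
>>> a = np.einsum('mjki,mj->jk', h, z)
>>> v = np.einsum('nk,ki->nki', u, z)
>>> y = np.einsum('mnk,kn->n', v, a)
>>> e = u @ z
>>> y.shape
(7,)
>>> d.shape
(7, 7, 11, 7)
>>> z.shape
(7, 7)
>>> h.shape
(7, 7, 7, 7)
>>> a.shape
(7, 7)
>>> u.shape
(17, 7)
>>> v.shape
(17, 7, 7)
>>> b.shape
(7, 19, 17)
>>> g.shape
(17, 19, 19)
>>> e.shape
(17, 7)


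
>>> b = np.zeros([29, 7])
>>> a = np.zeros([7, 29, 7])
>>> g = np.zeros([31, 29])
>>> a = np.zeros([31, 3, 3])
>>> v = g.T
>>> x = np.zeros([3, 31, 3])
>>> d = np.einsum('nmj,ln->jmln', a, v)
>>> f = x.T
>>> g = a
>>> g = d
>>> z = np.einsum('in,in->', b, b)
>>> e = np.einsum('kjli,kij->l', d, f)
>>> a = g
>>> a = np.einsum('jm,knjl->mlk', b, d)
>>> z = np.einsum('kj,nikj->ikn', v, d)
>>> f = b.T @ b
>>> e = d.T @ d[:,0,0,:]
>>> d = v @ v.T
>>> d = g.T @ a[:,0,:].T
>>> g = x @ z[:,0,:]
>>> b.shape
(29, 7)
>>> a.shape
(7, 31, 3)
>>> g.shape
(3, 31, 3)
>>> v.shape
(29, 31)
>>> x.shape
(3, 31, 3)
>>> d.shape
(31, 29, 3, 7)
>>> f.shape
(7, 7)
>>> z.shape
(3, 29, 3)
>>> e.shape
(31, 29, 3, 31)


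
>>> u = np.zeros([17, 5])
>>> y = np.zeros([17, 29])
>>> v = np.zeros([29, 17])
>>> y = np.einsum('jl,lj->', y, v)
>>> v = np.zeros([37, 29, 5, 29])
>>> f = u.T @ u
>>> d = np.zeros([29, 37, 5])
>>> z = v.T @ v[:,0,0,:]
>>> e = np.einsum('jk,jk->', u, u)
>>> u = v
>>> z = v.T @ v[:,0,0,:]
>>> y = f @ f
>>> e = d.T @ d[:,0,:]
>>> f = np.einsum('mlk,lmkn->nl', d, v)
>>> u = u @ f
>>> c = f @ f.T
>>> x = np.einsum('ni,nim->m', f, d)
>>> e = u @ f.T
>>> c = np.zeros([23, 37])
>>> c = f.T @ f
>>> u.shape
(37, 29, 5, 37)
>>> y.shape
(5, 5)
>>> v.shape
(37, 29, 5, 29)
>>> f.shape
(29, 37)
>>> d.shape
(29, 37, 5)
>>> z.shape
(29, 5, 29, 29)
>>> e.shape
(37, 29, 5, 29)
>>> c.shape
(37, 37)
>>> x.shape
(5,)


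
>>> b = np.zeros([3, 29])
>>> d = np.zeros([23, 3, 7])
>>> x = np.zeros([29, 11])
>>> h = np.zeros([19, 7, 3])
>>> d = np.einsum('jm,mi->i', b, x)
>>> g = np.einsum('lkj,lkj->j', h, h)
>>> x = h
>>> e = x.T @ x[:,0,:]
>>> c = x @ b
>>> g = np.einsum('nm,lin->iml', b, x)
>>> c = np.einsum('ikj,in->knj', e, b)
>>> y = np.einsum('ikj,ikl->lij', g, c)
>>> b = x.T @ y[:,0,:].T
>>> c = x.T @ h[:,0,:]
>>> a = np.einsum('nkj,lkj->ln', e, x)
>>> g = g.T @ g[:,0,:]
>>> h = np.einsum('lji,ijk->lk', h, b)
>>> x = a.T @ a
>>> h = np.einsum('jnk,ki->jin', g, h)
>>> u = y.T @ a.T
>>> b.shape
(3, 7, 3)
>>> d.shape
(11,)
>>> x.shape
(3, 3)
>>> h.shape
(19, 3, 29)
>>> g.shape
(19, 29, 19)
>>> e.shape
(3, 7, 3)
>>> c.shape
(3, 7, 3)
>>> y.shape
(3, 7, 19)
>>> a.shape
(19, 3)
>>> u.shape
(19, 7, 19)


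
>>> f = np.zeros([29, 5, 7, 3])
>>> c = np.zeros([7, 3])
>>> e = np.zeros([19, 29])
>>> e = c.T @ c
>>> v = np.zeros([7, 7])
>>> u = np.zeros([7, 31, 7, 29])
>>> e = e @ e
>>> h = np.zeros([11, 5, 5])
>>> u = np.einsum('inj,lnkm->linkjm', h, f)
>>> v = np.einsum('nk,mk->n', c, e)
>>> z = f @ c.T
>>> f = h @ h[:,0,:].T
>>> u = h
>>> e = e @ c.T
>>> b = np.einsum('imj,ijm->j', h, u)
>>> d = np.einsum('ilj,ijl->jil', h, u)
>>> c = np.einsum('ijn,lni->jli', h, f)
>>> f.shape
(11, 5, 11)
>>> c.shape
(5, 11, 11)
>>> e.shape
(3, 7)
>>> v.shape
(7,)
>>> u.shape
(11, 5, 5)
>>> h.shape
(11, 5, 5)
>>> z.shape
(29, 5, 7, 7)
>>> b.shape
(5,)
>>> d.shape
(5, 11, 5)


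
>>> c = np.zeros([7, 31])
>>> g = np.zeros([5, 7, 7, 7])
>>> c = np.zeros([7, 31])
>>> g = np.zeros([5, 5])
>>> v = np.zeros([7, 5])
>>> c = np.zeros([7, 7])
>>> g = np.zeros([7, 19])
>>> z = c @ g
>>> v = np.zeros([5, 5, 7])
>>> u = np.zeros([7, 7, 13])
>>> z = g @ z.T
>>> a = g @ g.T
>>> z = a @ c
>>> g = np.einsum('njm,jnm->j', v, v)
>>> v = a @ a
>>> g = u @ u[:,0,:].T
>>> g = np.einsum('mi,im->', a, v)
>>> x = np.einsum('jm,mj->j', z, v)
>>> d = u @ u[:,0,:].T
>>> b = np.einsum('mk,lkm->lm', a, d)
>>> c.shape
(7, 7)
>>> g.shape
()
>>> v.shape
(7, 7)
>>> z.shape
(7, 7)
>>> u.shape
(7, 7, 13)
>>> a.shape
(7, 7)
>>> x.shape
(7,)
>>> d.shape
(7, 7, 7)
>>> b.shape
(7, 7)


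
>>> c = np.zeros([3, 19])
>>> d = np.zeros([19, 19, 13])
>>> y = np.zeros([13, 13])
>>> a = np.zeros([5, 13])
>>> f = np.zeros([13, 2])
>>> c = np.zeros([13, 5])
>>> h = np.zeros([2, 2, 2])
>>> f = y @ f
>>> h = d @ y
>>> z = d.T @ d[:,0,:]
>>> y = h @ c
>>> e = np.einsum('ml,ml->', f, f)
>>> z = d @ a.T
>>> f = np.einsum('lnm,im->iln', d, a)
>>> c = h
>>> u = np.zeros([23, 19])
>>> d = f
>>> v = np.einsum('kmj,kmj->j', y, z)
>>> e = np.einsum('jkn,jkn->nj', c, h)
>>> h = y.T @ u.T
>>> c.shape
(19, 19, 13)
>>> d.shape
(5, 19, 19)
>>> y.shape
(19, 19, 5)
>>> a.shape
(5, 13)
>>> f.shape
(5, 19, 19)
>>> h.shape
(5, 19, 23)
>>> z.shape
(19, 19, 5)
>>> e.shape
(13, 19)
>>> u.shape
(23, 19)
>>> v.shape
(5,)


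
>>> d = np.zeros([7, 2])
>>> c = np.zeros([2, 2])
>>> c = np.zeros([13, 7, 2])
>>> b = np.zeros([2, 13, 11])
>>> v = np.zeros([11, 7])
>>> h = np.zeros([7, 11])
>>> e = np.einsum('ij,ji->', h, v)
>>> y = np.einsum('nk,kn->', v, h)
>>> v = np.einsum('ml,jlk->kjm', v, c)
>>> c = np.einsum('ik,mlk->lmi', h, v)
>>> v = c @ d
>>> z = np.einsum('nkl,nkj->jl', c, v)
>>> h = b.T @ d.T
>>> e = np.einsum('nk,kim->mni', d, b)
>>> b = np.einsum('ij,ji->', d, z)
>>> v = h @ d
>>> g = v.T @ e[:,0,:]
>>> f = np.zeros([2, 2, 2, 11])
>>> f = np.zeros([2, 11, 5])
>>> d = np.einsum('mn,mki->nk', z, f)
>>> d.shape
(7, 11)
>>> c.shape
(13, 2, 7)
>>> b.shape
()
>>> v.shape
(11, 13, 2)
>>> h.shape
(11, 13, 7)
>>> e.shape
(11, 7, 13)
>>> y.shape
()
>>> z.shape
(2, 7)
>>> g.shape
(2, 13, 13)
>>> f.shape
(2, 11, 5)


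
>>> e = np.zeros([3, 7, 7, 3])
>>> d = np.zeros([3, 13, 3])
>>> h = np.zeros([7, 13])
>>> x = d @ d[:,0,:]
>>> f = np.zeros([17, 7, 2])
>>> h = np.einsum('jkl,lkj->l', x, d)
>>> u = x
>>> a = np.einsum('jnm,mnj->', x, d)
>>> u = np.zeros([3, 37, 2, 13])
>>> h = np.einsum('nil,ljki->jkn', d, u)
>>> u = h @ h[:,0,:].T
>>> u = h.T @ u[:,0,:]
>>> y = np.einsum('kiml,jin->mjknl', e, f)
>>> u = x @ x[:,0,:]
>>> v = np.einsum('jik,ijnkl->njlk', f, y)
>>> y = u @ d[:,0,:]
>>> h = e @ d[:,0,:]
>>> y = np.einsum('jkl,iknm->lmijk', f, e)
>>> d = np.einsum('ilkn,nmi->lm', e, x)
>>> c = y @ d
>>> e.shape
(3, 7, 7, 3)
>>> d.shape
(7, 13)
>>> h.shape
(3, 7, 7, 3)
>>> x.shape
(3, 13, 3)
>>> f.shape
(17, 7, 2)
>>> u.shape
(3, 13, 3)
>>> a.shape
()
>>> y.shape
(2, 3, 3, 17, 7)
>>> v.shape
(3, 17, 3, 2)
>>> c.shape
(2, 3, 3, 17, 13)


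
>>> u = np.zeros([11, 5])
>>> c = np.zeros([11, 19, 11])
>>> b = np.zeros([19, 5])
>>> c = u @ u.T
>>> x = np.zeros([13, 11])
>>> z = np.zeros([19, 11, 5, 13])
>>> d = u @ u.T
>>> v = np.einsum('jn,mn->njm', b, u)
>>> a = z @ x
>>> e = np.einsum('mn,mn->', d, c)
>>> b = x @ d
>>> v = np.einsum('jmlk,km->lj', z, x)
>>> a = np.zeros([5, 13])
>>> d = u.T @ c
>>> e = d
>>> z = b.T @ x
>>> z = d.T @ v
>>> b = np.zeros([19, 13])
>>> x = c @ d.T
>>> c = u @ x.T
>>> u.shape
(11, 5)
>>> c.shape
(11, 11)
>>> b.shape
(19, 13)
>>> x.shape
(11, 5)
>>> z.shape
(11, 19)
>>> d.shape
(5, 11)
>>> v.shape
(5, 19)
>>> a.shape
(5, 13)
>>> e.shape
(5, 11)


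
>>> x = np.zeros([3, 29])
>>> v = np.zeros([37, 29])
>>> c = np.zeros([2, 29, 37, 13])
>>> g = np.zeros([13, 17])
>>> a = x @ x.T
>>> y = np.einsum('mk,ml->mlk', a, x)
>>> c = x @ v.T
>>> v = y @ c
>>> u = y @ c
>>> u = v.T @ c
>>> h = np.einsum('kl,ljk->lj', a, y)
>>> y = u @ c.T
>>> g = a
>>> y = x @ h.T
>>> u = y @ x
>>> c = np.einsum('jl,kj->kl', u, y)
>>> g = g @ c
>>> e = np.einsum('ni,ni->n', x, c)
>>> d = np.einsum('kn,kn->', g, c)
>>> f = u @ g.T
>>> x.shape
(3, 29)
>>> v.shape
(3, 29, 37)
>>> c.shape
(3, 29)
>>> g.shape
(3, 29)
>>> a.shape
(3, 3)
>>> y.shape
(3, 3)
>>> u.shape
(3, 29)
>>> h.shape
(3, 29)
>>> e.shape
(3,)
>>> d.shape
()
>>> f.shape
(3, 3)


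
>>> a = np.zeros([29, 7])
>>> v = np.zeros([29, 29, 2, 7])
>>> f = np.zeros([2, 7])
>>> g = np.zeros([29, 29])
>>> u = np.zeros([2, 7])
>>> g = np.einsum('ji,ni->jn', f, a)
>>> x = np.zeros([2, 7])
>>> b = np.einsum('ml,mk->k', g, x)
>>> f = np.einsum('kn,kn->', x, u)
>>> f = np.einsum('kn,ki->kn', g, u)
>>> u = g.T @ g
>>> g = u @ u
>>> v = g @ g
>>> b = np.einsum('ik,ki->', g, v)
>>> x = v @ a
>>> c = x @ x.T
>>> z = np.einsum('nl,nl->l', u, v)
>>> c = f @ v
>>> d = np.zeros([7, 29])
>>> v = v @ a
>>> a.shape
(29, 7)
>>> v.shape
(29, 7)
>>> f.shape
(2, 29)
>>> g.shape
(29, 29)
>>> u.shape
(29, 29)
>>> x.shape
(29, 7)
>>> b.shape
()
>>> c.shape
(2, 29)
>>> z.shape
(29,)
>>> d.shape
(7, 29)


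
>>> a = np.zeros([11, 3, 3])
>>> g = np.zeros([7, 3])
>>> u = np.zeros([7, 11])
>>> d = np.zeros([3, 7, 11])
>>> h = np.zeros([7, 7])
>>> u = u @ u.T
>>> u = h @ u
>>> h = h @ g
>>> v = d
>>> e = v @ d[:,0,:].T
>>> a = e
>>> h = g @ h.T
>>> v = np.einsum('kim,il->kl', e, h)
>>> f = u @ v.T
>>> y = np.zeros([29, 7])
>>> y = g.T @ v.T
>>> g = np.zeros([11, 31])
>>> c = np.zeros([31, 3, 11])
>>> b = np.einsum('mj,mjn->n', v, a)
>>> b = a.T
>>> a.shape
(3, 7, 3)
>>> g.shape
(11, 31)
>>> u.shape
(7, 7)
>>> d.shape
(3, 7, 11)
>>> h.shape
(7, 7)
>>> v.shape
(3, 7)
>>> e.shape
(3, 7, 3)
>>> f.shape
(7, 3)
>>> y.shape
(3, 3)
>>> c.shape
(31, 3, 11)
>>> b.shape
(3, 7, 3)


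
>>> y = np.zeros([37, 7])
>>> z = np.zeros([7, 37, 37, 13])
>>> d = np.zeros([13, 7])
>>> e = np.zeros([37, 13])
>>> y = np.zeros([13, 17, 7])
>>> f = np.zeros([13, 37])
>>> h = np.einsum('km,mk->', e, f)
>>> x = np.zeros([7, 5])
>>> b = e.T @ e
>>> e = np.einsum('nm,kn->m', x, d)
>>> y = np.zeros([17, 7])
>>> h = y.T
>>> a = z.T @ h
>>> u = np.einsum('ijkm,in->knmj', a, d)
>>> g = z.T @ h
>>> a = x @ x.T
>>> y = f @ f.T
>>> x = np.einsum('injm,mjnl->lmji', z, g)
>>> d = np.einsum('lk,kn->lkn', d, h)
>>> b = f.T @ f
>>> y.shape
(13, 13)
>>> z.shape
(7, 37, 37, 13)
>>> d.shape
(13, 7, 17)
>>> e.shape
(5,)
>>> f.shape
(13, 37)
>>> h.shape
(7, 17)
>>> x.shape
(17, 13, 37, 7)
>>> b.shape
(37, 37)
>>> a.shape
(7, 7)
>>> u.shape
(37, 7, 17, 37)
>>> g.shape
(13, 37, 37, 17)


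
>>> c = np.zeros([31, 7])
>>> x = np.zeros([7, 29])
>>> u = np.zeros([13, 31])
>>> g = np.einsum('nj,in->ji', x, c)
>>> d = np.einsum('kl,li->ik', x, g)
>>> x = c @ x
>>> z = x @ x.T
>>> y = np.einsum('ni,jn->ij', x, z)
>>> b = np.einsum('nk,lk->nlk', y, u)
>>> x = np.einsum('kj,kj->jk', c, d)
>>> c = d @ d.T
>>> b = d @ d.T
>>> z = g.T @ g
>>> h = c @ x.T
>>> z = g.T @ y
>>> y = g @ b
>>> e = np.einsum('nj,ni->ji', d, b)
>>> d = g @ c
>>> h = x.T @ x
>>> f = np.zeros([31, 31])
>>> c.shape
(31, 31)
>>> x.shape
(7, 31)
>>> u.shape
(13, 31)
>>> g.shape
(29, 31)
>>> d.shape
(29, 31)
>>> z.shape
(31, 31)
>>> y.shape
(29, 31)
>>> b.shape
(31, 31)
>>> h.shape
(31, 31)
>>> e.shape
(7, 31)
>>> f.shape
(31, 31)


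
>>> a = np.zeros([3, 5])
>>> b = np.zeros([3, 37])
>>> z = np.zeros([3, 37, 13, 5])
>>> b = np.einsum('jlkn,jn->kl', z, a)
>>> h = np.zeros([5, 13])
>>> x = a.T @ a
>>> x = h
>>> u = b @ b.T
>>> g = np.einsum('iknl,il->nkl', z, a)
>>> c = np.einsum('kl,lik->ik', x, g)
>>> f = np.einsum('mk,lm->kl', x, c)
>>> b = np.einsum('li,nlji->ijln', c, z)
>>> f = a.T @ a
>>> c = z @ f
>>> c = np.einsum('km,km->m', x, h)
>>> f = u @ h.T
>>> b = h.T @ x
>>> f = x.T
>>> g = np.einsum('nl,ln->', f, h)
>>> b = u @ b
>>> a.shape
(3, 5)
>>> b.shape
(13, 13)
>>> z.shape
(3, 37, 13, 5)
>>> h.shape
(5, 13)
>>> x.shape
(5, 13)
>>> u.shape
(13, 13)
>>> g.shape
()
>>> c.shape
(13,)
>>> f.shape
(13, 5)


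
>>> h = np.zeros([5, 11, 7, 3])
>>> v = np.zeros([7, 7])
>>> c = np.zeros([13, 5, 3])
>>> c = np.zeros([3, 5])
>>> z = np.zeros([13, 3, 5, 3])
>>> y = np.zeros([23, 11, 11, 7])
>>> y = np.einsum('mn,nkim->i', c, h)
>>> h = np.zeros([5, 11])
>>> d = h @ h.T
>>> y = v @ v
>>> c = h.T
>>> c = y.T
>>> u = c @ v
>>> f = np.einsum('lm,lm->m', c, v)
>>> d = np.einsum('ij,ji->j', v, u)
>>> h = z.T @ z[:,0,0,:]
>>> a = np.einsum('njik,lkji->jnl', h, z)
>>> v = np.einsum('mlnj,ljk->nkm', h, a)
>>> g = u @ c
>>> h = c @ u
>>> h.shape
(7, 7)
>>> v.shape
(3, 13, 3)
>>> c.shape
(7, 7)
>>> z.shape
(13, 3, 5, 3)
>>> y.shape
(7, 7)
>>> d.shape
(7,)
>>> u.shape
(7, 7)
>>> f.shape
(7,)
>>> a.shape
(5, 3, 13)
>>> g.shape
(7, 7)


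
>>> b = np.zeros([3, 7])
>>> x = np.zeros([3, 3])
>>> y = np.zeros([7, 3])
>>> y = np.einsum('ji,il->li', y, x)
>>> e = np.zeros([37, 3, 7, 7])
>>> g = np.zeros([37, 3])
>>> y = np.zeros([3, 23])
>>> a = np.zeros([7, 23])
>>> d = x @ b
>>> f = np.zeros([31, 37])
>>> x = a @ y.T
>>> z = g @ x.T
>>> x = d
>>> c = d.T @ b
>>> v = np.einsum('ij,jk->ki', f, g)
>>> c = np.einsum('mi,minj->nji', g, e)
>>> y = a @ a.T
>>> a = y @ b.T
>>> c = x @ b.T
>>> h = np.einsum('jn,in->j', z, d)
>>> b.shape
(3, 7)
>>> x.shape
(3, 7)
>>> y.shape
(7, 7)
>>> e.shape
(37, 3, 7, 7)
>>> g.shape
(37, 3)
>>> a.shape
(7, 3)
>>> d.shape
(3, 7)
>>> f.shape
(31, 37)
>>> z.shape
(37, 7)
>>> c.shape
(3, 3)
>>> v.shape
(3, 31)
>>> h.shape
(37,)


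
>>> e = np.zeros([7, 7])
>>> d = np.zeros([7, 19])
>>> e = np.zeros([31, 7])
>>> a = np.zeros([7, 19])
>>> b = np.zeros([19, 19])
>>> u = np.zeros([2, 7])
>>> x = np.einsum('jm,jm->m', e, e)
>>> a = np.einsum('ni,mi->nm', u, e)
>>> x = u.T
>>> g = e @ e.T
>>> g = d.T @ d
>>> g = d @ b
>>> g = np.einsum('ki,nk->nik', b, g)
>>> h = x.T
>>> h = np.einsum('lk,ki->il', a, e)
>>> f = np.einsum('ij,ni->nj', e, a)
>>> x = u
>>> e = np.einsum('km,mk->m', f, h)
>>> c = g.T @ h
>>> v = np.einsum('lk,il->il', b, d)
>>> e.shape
(7,)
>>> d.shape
(7, 19)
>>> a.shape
(2, 31)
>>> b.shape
(19, 19)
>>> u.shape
(2, 7)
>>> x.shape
(2, 7)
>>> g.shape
(7, 19, 19)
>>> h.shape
(7, 2)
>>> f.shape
(2, 7)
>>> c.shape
(19, 19, 2)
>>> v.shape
(7, 19)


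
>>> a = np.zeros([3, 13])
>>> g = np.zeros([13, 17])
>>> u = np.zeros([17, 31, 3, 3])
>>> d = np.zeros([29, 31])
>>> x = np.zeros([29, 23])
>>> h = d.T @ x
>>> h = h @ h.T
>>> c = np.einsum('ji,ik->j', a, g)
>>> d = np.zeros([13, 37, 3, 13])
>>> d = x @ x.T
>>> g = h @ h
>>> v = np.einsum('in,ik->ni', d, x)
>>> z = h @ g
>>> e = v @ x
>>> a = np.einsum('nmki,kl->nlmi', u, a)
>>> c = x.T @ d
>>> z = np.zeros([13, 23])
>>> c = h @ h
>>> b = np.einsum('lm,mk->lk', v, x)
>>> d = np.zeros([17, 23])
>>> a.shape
(17, 13, 31, 3)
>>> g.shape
(31, 31)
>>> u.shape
(17, 31, 3, 3)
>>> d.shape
(17, 23)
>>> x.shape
(29, 23)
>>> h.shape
(31, 31)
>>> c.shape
(31, 31)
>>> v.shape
(29, 29)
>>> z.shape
(13, 23)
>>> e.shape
(29, 23)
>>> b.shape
(29, 23)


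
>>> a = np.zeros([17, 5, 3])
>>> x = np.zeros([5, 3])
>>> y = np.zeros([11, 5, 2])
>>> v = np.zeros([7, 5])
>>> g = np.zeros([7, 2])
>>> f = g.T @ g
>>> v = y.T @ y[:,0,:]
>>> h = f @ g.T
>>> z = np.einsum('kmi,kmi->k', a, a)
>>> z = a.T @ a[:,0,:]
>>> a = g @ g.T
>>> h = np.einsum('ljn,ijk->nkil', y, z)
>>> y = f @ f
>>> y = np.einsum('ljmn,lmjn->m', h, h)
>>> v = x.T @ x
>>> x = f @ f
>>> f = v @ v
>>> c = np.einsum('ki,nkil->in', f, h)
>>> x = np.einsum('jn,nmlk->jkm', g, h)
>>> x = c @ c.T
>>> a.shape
(7, 7)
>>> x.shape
(3, 3)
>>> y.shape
(3,)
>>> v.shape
(3, 3)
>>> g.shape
(7, 2)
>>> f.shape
(3, 3)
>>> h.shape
(2, 3, 3, 11)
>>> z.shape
(3, 5, 3)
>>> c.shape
(3, 2)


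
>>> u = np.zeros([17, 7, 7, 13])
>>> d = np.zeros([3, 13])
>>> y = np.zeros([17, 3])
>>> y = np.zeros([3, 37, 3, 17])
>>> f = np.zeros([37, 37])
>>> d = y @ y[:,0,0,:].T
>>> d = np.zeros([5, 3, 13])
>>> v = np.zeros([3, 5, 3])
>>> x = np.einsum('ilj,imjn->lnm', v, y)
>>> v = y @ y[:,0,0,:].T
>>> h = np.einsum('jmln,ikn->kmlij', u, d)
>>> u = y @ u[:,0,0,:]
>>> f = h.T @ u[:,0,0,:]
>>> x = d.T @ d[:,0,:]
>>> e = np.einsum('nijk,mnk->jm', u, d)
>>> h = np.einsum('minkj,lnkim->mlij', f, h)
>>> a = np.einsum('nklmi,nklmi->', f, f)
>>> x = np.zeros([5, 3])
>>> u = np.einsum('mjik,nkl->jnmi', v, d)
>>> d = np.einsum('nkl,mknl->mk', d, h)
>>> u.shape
(37, 5, 3, 3)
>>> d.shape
(17, 3)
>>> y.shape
(3, 37, 3, 17)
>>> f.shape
(17, 5, 7, 7, 13)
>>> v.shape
(3, 37, 3, 3)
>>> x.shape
(5, 3)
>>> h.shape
(17, 3, 5, 13)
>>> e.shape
(3, 5)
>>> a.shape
()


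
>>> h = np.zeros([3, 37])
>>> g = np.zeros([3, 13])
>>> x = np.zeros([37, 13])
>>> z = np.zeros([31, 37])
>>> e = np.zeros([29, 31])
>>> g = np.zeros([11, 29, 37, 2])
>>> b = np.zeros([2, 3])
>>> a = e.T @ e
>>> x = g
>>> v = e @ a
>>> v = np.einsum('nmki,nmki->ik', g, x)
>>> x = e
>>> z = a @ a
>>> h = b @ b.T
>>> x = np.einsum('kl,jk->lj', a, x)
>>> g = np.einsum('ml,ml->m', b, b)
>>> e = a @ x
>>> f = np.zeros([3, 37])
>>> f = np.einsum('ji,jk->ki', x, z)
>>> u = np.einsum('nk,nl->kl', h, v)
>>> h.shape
(2, 2)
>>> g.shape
(2,)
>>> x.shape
(31, 29)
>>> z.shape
(31, 31)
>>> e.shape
(31, 29)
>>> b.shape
(2, 3)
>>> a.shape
(31, 31)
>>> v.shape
(2, 37)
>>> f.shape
(31, 29)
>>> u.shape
(2, 37)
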